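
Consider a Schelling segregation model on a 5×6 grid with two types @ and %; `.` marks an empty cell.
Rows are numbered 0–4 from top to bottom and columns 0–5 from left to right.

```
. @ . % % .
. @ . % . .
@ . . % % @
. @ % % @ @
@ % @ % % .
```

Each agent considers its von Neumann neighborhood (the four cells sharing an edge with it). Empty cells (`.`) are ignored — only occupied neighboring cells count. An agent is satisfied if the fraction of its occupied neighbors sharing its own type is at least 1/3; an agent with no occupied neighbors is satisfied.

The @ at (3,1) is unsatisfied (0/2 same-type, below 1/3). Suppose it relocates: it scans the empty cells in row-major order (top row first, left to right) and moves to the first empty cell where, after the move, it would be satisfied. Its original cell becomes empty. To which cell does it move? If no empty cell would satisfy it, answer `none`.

(0,0)

Vacating (3,1). Empty cells in order:
  (0,0): 1/1 same-type → satisfied — stop here.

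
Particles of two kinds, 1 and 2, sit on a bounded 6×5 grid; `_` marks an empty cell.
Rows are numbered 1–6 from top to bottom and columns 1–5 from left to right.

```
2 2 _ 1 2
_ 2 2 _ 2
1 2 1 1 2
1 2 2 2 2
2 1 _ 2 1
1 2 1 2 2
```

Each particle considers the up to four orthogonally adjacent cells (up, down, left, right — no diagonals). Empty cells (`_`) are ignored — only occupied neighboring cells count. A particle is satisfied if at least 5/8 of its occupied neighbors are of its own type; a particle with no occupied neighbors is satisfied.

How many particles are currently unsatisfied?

16

Row 1: (1,1)2 1/1 ✓ · (1,2)2 2/2 ✓ · (1,4)1 0/1 ✗ · (1,5)2 1/2 ✗
Row 2: (2,2)2 3/3 ✓ · (2,3)2 1/2 ✗ · (2,5)2 2/2 ✓
Row 3: (3,1)1 1/2 ✗ · (3,2)2 2/4 ✗ · (3,3)1 1/4 ✗ · (3,4)1 1/3 ✗ · (3,5)2 2/3 ✓
Row 4: (4,1)1 1/3 ✗ · (4,2)2 2/4 ✗ · (4,3)2 2/3 ✓ · (4,4)2 3/4 ✓ · (4,5)2 2/3 ✓
Row 5: (5,1)2 0/3 ✗ · (5,2)1 0/3 ✗ · (5,4)2 2/3 ✓ · (5,5)1 0/3 ✗
Row 6: (6,1)1 0/2 ✗ · (6,2)2 0/3 ✗ · (6,3)1 0/2 ✗ · (6,4)2 2/3 ✓ · (6,5)2 1/2 ✗
Unsatisfied: (1,4), (1,5), (2,3), (3,1), (3,2), (3,3), (3,4), (4,1), (4,2), (5,1), (5,2), (5,5), (6,1), (6,2), (6,3), (6,5) — 16 in total.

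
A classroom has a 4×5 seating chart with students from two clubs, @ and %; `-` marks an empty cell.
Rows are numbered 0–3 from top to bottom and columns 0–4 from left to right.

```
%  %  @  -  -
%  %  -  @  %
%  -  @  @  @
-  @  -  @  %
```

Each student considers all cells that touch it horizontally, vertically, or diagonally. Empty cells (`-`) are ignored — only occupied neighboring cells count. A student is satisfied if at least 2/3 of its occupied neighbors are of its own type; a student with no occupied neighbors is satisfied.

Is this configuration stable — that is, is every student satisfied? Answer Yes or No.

No

Row 0: (0,0)% 3/3 ✓ · (0,1)% 3/4 ✓ · (0,2)@ 1/3 ✗
Row 1: (1,0)% 4/4 ✓ · (1,1)% 4/6 ✓ · (1,3)@ 4/5 ✓ · (1,4)% 0/3 ✗
Row 2: (2,0)% 2/3 ✓ · (2,2)@ 4/5 ✓ · (2,3)@ 4/6 ✓ · (2,4)@ 3/5 ✗
Row 3: (3,1)@ 1/2 ✗ · (3,3)@ 3/4 ✓ · (3,4)% 0/3 ✗
For instance (0,2) has only 1/3 same-type neighbors, below 2/3.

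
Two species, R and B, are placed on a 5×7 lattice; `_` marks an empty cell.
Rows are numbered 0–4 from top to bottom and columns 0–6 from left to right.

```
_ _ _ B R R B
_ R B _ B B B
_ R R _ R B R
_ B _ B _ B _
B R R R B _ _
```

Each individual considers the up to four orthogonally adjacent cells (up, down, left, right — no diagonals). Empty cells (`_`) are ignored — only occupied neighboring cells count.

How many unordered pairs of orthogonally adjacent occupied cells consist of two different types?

Scan each occupied cell's neighbors to the right and below so each pair is counted once.
From row 0: 4 unlike of 6 pairs (running 4/6).
From row 1: 4 unlike of 8 pairs (running 8/14).
From row 2: 3 unlike of 5 pairs (running 11/19).
From row 3: 2 unlike of 2 pairs (running 13/21).
From row 4: 2 unlike of 4 pairs (running 15/25).
Total adjacent occupied pairs: 25; unlike-type pairs: 15.

15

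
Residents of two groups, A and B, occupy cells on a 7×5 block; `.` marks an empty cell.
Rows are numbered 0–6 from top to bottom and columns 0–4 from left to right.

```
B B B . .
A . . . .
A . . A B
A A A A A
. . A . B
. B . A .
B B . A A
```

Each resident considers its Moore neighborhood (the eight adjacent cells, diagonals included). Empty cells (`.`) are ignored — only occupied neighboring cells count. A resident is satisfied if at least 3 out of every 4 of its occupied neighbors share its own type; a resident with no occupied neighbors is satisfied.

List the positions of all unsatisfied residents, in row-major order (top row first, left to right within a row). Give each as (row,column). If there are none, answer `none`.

(0,0)B 1/2 ✗
(0,1)B 2/3 ✗
(0,2)B 1/1 ✓
(1,0)A 1/3 ✗
(2,0)A 3/3 ✓
(2,3)A 3/4 ✓
(2,4)B 0/3 ✗
(3,0)A 2/2 ✓
(3,1)A 4/4 ✓
(3,2)A 4/4 ✓
(3,3)A 4/6 ✗
(3,4)A 2/4 ✗
(4,2)A 4/5 ✓
(4,4)B 0/3 ✗
(5,1)B 2/3 ✗
(5,3)A 3/4 ✓
(6,0)B 2/2 ✓
(6,1)B 2/2 ✓
(6,3)A 2/2 ✓
(6,4)A 2/2 ✓

(0,0), (0,1), (1,0), (2,4), (3,3), (3,4), (4,4), (5,1)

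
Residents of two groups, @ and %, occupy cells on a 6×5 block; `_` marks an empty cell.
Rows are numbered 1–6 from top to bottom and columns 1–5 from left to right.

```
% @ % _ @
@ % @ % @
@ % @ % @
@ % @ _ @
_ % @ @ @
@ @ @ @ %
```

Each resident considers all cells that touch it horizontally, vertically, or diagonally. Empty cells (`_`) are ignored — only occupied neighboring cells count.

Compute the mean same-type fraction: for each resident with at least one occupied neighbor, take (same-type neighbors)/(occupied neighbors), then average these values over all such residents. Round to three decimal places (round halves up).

Row 1: (1,1)% 1/3 · (1,2)@ 2/5 · (1,3)% 2/4 · (1,5)@ 1/2
Row 2: (2,1)@ 2/5 · (2,2)% 3/8 · (2,3)@ 2/7 · (2,4)% 2/7 · (2,5)@ 2/4
Row 3: (3,1)@ 2/5 · (3,2)% 2/8 · (3,3)@ 2/7 · (3,4)% 1/7 · (3,5)@ 2/4
Row 4: (4,1)@ 1/4 · (4,2)% 2/7 · (4,3)@ 3/7 · (4,5)@ 3/4
Row 5: (5,2)% 1/7 · (5,3)@ 5/7 · (5,4)@ 6/7 · (5,5)@ 3/4
Row 6: (6,1)@ 1/2 · (6,2)@ 3/4 · (6,3)@ 4/5 · (6,4)@ 4/5 · (6,5)% 0/3
Sum over 27 residents: 1/3 + 2/5 + 2/4 + 1/2 + 2/5 + 3/8 + 2/7 + 2/7 + 2/4 + 2/5 + 2/8 + 2/7 + 1/7 + 2/4 + 1/4 + 2/7 + 3/7 + 3/4 + 1/7 + 5/7 + 6/7 + 3/4 + 1/2 + 3/4 + 4/5 + 4/5 + 0/3 = 10237/840; mean = 10237/840 ÷ 27 = 10237/22680 = 0.451366… → 0.451.

0.451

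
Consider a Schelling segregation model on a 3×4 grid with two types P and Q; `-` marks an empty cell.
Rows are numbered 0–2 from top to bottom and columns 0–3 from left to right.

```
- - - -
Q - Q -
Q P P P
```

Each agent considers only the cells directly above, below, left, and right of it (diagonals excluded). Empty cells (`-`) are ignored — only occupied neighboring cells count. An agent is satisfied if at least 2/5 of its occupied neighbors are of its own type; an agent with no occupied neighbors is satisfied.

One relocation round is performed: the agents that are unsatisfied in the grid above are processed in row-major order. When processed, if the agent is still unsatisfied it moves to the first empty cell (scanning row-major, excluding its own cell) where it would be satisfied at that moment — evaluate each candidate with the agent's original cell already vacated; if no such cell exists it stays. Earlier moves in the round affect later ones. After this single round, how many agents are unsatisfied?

0

Initially unsatisfied (in order): (1,2).
  (1,2) → (0,0).
Resulting grid:
Q - - -
Q - - -
Q P P P
All satisfied now.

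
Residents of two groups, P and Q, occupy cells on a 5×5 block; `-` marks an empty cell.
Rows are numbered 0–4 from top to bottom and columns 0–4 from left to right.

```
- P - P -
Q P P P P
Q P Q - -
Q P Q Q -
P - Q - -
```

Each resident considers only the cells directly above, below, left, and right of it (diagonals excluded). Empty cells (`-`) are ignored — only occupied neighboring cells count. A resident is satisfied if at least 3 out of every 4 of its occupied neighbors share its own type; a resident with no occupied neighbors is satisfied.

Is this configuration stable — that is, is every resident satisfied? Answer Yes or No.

(0,1)P 1/1 ✓
(0,3)P 1/1 ✓
(1,0)Q 1/2 ✗
(1,1)P 3/4 ✓
(1,2)P 2/3 ✗
(1,3)P 3/3 ✓
(1,4)P 1/1 ✓
(2,0)Q 2/3 ✗
(2,1)P 2/4 ✗
(2,2)Q 1/3 ✗
(3,0)Q 1/3 ✗
(3,1)P 1/3 ✗
(3,2)Q 3/4 ✓
(3,3)Q 1/1 ✓
(4,0)P 0/1 ✗
(4,2)Q 1/1 ✓
For instance (1,0) has only 1/2 same-type neighbors, below 3/4.

No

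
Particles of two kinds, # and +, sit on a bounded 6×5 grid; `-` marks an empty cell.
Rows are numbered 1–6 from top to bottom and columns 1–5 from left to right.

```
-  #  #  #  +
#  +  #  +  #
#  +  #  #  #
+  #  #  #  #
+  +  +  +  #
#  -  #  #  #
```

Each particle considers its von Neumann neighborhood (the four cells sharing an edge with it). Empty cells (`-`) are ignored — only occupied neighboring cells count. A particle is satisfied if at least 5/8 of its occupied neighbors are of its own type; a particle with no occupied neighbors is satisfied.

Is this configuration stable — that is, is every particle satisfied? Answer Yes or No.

No

(1,2)# 1/2 ✗
(1,3)# 3/3 ✓
(1,4)# 1/3 ✗
(1,5)+ 0/2 ✗
(2,1)# 1/2 ✗
(2,2)+ 1/4 ✗
(2,3)# 2/4 ✗
(2,4)+ 0/4 ✗
(2,5)# 1/3 ✗
(3,1)# 1/3 ✗
(3,2)+ 1/4 ✗
(3,3)# 3/4 ✓
(3,4)# 3/4 ✓
(3,5)# 3/3 ✓
(4,1)+ 1/3 ✗
(4,2)# 1/4 ✗
(4,3)# 3/4 ✓
(4,4)# 3/4 ✓
(4,5)# 3/3 ✓
(5,1)+ 2/3 ✓
(5,2)+ 2/3 ✓
(5,3)+ 2/4 ✗
(5,4)+ 1/4 ✗
(5,5)# 2/3 ✓
(6,1)# 0/1 ✗
(6,3)# 1/2 ✗
(6,4)# 2/3 ✓
(6,5)# 2/2 ✓
For instance (1,2) has only 1/2 same-type neighbors, below 5/8.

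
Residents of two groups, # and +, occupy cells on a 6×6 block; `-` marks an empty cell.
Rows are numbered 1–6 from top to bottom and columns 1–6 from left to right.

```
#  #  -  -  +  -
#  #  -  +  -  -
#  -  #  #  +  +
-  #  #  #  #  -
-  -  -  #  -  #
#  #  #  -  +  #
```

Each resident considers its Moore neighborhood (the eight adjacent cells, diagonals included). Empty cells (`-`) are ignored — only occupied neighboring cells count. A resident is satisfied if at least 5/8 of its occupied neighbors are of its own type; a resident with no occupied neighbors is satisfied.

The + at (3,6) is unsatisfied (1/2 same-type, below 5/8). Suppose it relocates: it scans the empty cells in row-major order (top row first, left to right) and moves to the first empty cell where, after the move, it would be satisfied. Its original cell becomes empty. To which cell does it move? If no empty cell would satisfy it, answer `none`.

Vacating (3,6). Empty cells in order:
  (1,3): 1/3 same-type → still unsatisfied.
  (1,4): 2/2 same-type → satisfied — stop here.

(1,4)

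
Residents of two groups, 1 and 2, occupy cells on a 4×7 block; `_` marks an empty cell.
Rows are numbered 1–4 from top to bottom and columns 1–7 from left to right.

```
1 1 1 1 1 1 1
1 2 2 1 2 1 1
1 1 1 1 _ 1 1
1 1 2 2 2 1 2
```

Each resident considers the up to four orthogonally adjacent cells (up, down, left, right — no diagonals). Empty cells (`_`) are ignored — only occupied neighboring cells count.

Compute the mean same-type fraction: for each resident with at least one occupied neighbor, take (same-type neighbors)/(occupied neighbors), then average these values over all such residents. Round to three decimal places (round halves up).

0.648

(1,1)1 2/2
(1,2)1 2/3
(1,3)1 2/3
(1,4)1 3/3
(1,5)1 2/3
(1,6)1 3/3
(1,7)1 2/2
(2,1)1 2/3
(2,2)2 1/4
(2,3)2 1/4
(2,4)1 2/4
(2,5)2 0/3
(2,6)1 3/4
(2,7)1 3/3
(3,1)1 3/3
(3,2)1 3/4
(3,3)1 2/4
(3,4)1 2/3
(3,6)1 3/3
(3,7)1 2/3
(4,1)1 2/2
(4,2)1 2/3
(4,3)2 1/3
(4,4)2 2/3
(4,5)2 1/2
(4,6)1 1/3
(4,7)2 0/2
Sum over 27 residents: 2/2 + 2/3 + 2/3 + 3/3 + 2/3 + 3/3 + 2/2 + 2/3 + 1/4 + 1/4 + 2/4 + 0/3 + 3/4 + 3/3 + 3/3 + 3/4 + 2/4 + 2/3 + 3/3 + 2/3 + 2/2 + 2/3 + 1/3 + 2/3 + 1/2 + 1/3 + 0/2 = 35/2; mean = 35/2 ÷ 27 = 35/54 = 0.648148… → 0.648.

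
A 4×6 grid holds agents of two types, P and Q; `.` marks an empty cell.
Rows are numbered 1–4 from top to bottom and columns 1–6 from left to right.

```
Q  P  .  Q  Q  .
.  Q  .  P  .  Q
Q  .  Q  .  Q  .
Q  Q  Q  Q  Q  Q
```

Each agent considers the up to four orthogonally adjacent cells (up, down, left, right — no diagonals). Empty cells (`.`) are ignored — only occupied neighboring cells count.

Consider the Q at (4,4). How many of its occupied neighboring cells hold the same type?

2

Occupied neighbors of (4,4): (4,3)=Q, (4,5)=Q.
Same type (Q): 2 of 2.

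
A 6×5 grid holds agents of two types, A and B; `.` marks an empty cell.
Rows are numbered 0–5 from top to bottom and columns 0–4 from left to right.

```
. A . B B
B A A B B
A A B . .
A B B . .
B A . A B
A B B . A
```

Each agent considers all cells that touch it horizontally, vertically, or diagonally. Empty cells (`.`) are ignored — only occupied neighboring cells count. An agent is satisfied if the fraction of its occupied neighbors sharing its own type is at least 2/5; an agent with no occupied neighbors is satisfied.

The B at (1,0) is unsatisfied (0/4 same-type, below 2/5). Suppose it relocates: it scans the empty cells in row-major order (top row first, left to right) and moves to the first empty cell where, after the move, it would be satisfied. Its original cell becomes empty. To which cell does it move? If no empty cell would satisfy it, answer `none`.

Vacating (1,0). Empty cells in order:
  (0,0): 0/2 same-type → still unsatisfied.
  (0,2): 2/5 same-type → satisfied — stop here.

(0,2)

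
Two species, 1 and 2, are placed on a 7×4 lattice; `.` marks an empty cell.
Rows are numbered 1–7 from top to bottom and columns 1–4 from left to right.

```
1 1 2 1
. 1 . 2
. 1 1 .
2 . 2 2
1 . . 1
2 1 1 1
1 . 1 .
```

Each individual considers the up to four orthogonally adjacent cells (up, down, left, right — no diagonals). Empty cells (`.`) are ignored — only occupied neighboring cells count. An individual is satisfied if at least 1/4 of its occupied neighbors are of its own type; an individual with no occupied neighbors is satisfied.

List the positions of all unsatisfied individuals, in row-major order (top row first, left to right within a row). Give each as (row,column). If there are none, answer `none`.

(1,1)1 1/1 satisfied
(1,2)1 2/3 satisfied
(1,3)2 0/2 not
(1,4)1 0/2 not
(2,2)1 2/2 satisfied
(2,4)2 0/1 not
(3,2)1 2/2 satisfied
(3,3)1 1/2 satisfied
(4,1)2 0/1 not
(4,3)2 1/2 satisfied
(4,4)2 1/2 satisfied
(5,1)1 0/2 not
(5,4)1 1/2 satisfied
(6,1)2 0/3 not
(6,2)1 1/2 satisfied
(6,3)1 3/3 satisfied
(6,4)1 2/2 satisfied
(7,1)1 0/1 not
(7,3)1 1/1 satisfied

(1,3), (1,4), (2,4), (4,1), (5,1), (6,1), (7,1)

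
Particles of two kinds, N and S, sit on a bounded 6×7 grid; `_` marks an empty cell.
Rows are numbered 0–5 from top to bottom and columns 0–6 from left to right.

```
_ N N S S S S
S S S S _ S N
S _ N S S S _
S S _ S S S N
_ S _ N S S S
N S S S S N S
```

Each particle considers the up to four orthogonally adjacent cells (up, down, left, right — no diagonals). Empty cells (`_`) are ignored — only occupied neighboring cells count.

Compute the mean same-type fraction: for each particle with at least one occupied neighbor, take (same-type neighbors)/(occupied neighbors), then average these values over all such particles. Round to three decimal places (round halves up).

Row 0: (0,1)N 1/2 · (0,2)N 1/3 · (0,3)S 2/3 · (0,4)S 2/2 · (0,5)S 3/3 · (0,6)S 1/2
Row 1: (1,0)S 2/2 · (1,1)S 2/3 · (1,2)S 2/4 · (1,3)S 3/3 · (1,5)S 2/3 · (1,6)N 0/2
Row 2: (2,0)S 2/2 · (2,2)N 0/2 · (2,3)S 3/4 · (2,4)S 3/3 · (2,5)S 3/3
Row 3: (3,0)S 2/2 · (3,1)S 2/2 · (3,3)S 2/3 · (3,4)S 4/4 · (3,5)S 3/4 · (3,6)N 0/2
Row 4: (4,1)S 2/2 · (4,3)N 0/3 · (4,4)S 3/4 · (4,5)S 3/4 · (4,6)S 2/3
Row 5: (5,0)N 0/1 · (5,1)S 2/3 · (5,2)S 2/2 · (5,3)S 2/3 · (5,4)S 2/3 · (5,5)N 0/3 · (5,6)S 1/2
Sum over 35 particles: 1/2 + 1/3 + 2/3 + 2/2 + 3/3 + 1/2 + 2/2 + 2/3 + 2/4 + 3/3 + 2/3 + 0/2 + 2/2 + 0/2 + 3/4 + 3/3 + 3/3 + 2/2 + 2/2 + 2/3 + 4/4 + 3/4 + 0/2 + 2/2 + 0/3 + 3/4 + 3/4 + 2/3 + 0/1 + 2/3 + 2/2 + 2/3 + 2/3 + 0/3 + 1/2 = 68/3; mean = 68/3 ÷ 35 = 68/105 = 0.647619… → 0.648.

0.648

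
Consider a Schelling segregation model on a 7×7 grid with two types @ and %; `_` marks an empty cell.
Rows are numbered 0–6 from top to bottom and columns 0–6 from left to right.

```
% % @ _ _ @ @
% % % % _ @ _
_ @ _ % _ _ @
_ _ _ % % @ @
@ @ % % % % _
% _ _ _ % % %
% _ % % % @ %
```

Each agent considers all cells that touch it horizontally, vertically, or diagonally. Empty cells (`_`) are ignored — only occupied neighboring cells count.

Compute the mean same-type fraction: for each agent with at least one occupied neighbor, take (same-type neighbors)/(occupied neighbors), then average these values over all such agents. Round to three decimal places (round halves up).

Row 0: (0,0)% 3/3 · (0,1)% 4/5 · (0,2)@ 0/4 · (0,5)@ 2/2 · (0,6)@ 2/2
Row 1: (1,0)% 3/4 · (1,1)% 4/6 · (1,2)% 4/6 · (1,3)% 2/3 · (1,5)@ 3/3
Row 2: (2,1)@ 0/3 · (2,3)% 4/4 · (2,6)@ 3/3
Row 3: (3,3)% 5/5 · (3,4)% 5/6 · (3,5)@ 2/5 · (3,6)@ 2/3
Row 4: (4,0)@ 1/2 · (4,1)@ 1/3 · (4,2)% 2/3 · (4,3)% 5/5 · (4,4)% 6/7 · (4,5)% 5/7
Row 5: (5,0)% 1/3 · (5,4)% 6/7 · (5,5)% 6/7 · (5,6)% 3/4
Row 6: (6,0)% 1/1 · (6,2)% 1/1 · (6,3)% 3/3 · (6,4)% 3/4 · (6,5)@ 0/5 · (6,6)% 2/3
Sum over 33 agents: 3/3 + 4/5 + 0/4 + 2/2 + 2/2 + 3/4 + 4/6 + 4/6 + 2/3 + 3/3 + 0/3 + 4/4 + 3/3 + 5/5 + 5/6 + 2/5 + 2/3 + 1/2 + 1/3 + 2/3 + 5/5 + 6/7 + 5/7 + 1/3 + 6/7 + 6/7 + 3/4 + 1/1 + 1/1 + 3/3 + 3/4 + 0/5 + 2/3 = 3323/140; mean = 3323/140 ÷ 33 = 3323/4620 = 0.719264… → 0.719.

0.719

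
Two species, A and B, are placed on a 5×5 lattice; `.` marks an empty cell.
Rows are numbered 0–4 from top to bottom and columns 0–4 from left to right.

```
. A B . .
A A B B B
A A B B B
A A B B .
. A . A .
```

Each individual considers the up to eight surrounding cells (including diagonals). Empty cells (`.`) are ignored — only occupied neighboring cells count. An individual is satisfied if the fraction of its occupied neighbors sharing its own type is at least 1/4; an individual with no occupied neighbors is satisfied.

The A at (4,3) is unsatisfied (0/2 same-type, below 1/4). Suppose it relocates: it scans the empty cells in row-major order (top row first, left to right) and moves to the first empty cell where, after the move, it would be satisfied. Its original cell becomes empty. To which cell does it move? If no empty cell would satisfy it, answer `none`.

Vacating (4,3). Empty cells in order:
  (0,0): 3/3 same-type → satisfied — stop here.

(0,0)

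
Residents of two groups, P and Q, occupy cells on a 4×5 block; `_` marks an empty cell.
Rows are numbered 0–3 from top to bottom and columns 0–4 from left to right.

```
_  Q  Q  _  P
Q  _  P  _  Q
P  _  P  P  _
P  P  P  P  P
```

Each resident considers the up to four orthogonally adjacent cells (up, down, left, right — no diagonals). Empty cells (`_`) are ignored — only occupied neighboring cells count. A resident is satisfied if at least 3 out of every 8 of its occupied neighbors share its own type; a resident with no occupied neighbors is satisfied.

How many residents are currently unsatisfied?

3

(0,1)Q 1/1 ok
(0,2)Q 1/2 ok
(0,4)P 0/1 unhappy
(1,0)Q 0/1 unhappy
(1,2)P 1/2 ok
(1,4)Q 0/1 unhappy
(2,0)P 1/2 ok
(2,2)P 3/3 ok
(2,3)P 2/2 ok
(3,0)P 2/2 ok
(3,1)P 2/2 ok
(3,2)P 3/3 ok
(3,3)P 3/3 ok
(3,4)P 1/1 ok
Unsatisfied: (0,4), (1,0), (1,4) — 3 in total.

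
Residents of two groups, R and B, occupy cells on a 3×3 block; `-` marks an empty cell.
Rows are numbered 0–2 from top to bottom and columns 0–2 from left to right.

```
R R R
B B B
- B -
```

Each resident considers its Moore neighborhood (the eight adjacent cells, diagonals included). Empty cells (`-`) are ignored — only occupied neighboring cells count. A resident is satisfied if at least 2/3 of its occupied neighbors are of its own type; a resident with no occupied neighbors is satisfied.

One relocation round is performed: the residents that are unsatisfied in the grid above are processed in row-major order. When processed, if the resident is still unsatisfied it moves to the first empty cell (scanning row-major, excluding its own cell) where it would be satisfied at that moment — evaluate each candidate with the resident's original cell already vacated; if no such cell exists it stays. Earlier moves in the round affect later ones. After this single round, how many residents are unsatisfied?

2

Initially unsatisfied (in order): (0,0), (0,1), (0,2), (1,0), (1,1), (1,2).
  (0,0): no empty cell satisfies it; stays.
  (0,1): no empty cell satisfies it; stays.
  (0,2): no empty cell satisfies it; stays.
  (1,0) → (2,0).
  (1,1) → (2,2).
  (1,2): no empty cell satisfies it; stays.
Resulting grid:
R R R
- - B
B B B
Unsatisfied now: (0,2), (1,2).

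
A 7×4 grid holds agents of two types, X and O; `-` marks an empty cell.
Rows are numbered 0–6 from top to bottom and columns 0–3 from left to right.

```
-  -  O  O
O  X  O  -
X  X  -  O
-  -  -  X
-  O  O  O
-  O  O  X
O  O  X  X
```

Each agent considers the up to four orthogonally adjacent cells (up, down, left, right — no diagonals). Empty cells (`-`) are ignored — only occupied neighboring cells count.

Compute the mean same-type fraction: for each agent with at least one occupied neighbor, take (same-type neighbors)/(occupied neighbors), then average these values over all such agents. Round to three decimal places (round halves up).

0.605

(0,2)O 2/2
(0,3)O 1/1
(1,0)O 0/2
(1,1)X 1/3
(1,2)O 1/2
(2,0)X 1/2
(2,1)X 2/2
(2,3)O 0/1
(3,3)X 0/2
(4,1)O 2/2
(4,2)O 3/3
(4,3)O 1/3
(5,1)O 3/3
(5,2)O 2/4
(5,3)X 1/3
(6,0)O 1/1
(6,1)O 2/3
(6,2)X 1/3
(6,3)X 2/2
Sum over 19 agents: 2/2 + 1/1 + 0/2 + 1/3 + 1/2 + 1/2 + 2/2 + 0/1 + 0/2 + 2/2 + 3/3 + 1/3 + 3/3 + 2/4 + 1/3 + 1/1 + 2/3 + 1/3 + 2/2 = 23/2; mean = 23/2 ÷ 19 = 23/38 = 0.605263… → 0.605.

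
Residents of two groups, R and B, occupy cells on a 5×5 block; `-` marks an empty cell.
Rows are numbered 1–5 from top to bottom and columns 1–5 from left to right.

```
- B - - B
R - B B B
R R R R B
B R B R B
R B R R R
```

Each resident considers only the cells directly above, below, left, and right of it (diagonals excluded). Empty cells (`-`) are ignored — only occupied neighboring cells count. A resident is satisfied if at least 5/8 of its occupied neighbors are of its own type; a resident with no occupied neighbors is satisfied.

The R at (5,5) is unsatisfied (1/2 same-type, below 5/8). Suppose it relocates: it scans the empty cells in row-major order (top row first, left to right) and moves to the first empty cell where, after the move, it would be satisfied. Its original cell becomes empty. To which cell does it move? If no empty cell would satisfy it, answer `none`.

none

Vacating (5,5). Empty cells in order:
  (1,1): 1/2 same-type → still unsatisfied.
  (1,3): 0/2 same-type → still unsatisfied.
  (1,4): 0/2 same-type → still unsatisfied.
  (2,2): 2/4 same-type → still unsatisfied.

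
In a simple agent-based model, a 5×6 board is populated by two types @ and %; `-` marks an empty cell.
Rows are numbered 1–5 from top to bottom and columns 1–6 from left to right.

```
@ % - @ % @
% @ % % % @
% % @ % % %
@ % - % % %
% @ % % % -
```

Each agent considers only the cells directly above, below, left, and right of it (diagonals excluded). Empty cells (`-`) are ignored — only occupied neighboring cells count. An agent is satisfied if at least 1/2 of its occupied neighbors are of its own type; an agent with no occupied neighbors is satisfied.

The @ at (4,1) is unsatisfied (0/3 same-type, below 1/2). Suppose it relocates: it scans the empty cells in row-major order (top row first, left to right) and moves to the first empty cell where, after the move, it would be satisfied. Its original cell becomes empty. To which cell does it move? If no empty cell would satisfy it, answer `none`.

Vacating (4,1). Empty cells in order:
  (1,3): 1/3 same-type → still unsatisfied.
  (4,3): 1/4 same-type → still unsatisfied.
  (5,6): 0/2 same-type → still unsatisfied.

none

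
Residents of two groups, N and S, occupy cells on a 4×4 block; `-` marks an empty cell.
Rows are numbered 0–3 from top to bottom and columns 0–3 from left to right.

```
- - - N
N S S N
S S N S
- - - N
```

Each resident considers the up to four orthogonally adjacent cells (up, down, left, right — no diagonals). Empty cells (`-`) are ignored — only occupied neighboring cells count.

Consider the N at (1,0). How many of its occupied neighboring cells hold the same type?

0

Occupied neighbors of (1,0): (2,0)=S, (1,1)=S.
Same type (N): 0 of 2.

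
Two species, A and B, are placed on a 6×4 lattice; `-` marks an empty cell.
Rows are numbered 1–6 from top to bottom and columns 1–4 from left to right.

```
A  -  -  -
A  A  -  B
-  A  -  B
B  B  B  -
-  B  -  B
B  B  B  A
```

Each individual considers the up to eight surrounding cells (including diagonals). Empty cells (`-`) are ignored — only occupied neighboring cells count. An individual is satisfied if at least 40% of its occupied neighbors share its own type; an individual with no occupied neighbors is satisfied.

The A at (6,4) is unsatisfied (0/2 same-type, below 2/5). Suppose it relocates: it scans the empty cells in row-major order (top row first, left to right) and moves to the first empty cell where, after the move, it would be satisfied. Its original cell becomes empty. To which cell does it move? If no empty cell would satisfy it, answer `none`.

(1,2)

Vacating (6,4). Empty cells in order:
  (1,2): 3/3 same-type → satisfied — stop here.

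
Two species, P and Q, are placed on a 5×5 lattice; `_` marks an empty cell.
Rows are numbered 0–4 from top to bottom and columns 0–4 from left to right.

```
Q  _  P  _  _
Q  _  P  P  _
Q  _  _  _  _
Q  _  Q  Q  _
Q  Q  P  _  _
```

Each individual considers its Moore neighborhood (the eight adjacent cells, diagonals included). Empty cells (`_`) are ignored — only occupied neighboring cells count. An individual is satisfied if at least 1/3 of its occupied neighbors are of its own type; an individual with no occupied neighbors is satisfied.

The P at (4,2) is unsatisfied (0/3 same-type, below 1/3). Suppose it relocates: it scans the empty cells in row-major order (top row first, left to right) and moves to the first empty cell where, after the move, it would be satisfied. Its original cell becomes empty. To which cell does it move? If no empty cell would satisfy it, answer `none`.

Vacating (4,2). Empty cells in order:
  (0,1): 2/4 same-type → satisfied — stop here.

(0,1)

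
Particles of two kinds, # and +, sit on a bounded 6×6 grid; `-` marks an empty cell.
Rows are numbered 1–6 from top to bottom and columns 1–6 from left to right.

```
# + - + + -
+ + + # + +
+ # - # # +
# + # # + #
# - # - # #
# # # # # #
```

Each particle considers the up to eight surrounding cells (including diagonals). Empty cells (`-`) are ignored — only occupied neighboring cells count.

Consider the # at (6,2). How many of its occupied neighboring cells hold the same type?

Occupied neighbors of (6,2): (5,1)=#, (5,3)=#, (6,1)=#, (6,3)=#.
Same type (#): 4 of 4.

4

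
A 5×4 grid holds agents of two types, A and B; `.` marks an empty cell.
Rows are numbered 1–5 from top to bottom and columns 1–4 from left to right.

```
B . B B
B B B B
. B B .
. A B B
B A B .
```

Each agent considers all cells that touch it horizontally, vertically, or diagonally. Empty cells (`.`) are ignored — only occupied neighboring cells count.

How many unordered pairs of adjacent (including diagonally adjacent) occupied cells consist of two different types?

8

Scan each occupied cell's neighbors to the right and below (and the two forward diagonals) so each pair is counted once.
From row 1: 0 unlike of 8 pairs (running 0/8).
From row 2: 0 unlike of 9 pairs (running 0/17).
From row 3: 2 unlike of 6 pairs (running 2/23).
From row 4: 4 unlike of 8 pairs (running 6/31).
From row 5: 2 unlike of 2 pairs (running 8/33).
Total adjacent occupied pairs: 33; unlike-type pairs: 8.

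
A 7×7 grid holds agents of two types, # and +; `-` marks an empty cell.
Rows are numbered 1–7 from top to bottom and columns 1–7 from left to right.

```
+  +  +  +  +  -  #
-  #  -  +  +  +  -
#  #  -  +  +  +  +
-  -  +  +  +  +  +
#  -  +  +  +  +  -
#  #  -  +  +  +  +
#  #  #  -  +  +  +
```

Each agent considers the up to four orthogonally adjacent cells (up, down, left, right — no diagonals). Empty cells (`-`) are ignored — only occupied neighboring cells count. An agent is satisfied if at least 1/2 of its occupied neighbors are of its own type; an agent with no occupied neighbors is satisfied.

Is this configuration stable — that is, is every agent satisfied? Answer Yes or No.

(1,1)+ 1/1 satisfied
(1,2)+ 2/3 satisfied
(1,3)+ 2/2 satisfied
(1,4)+ 3/3 satisfied
(1,5)+ 2/2 satisfied
(1,7)# 0/0 satisfied
(2,2)# 1/2 satisfied
(2,4)+ 3/3 satisfied
(2,5)+ 4/4 satisfied
(2,6)+ 2/2 satisfied
(3,1)# 1/1 satisfied
(3,2)# 2/2 satisfied
(3,4)+ 3/3 satisfied
(3,5)+ 4/4 satisfied
(3,6)+ 4/4 satisfied
(3,7)+ 2/2 satisfied
(4,3)+ 2/2 satisfied
(4,4)+ 4/4 satisfied
(4,5)+ 4/4 satisfied
(4,6)+ 4/4 satisfied
(4,7)+ 2/2 satisfied
(5,1)# 1/1 satisfied
(5,3)+ 2/2 satisfied
(5,4)+ 4/4 satisfied
(5,5)+ 4/4 satisfied
(5,6)+ 3/3 satisfied
(6,1)# 3/3 satisfied
(6,2)# 2/2 satisfied
(6,4)+ 2/2 satisfied
(6,5)+ 4/4 satisfied
(6,6)+ 4/4 satisfied
(6,7)+ 2/2 satisfied
(7,1)# 2/2 satisfied
(7,2)# 3/3 satisfied
(7,3)# 1/1 satisfied
(7,5)+ 2/2 satisfied
(7,6)+ 3/3 satisfied
(7,7)+ 2/2 satisfied
All meet the threshold, so the configuration is stable.

Yes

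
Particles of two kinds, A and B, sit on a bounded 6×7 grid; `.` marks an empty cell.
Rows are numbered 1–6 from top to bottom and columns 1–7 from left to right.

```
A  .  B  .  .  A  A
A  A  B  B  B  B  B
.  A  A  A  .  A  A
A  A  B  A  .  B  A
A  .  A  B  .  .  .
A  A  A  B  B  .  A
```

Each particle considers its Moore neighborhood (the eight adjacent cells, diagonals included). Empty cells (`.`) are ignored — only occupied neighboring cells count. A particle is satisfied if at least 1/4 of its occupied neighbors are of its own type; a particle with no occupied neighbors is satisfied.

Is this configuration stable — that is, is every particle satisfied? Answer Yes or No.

No

Row 1: (1,1)A 2/2 ok · (1,3)B 2/3 ok · (1,6)A 1/4 ok · (1,7)A 1/3 ok
Row 2: (2,1)A 3/3 ok · (2,2)A 4/6 ok · (2,3)B 2/6 ok · (2,4)B 3/5 ok · (2,5)B 2/5 ok · (2,6)B 2/6 ok · (2,7)B 1/5 unhappy
Row 3: (3,2)A 5/7 ok · (3,3)A 5/8 ok · (3,4)A 2/6 ok · (3,6)A 2/6 ok · (3,7)A 2/5 ok
Row 4: (4,1)A 3/3 ok · (4,2)A 5/6 ok · (4,3)B 1/7 unhappy · (4,4)A 3/5 ok · (4,6)B 0/3 unhappy · (4,7)A 2/3 ok
Row 5: (5,1)A 4/4 ok · (5,3)A 4/7 ok · (5,4)B 3/6 ok
Row 6: (6,1)A 2/2 ok · (6,2)A 4/4 ok · (6,3)A 2/4 ok · (6,4)B 2/4 ok · (6,5)B 2/2 ok · (6,7)A 0/0 ok
For instance (2,7) has only 1/5 same-type neighbors, below 1/4.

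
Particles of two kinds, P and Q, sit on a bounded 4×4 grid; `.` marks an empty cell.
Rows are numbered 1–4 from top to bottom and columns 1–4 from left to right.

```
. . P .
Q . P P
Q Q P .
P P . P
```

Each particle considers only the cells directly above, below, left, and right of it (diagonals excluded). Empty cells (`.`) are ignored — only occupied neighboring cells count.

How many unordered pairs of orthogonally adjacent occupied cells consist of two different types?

Scan each occupied cell's neighbors to the right and below so each pair is counted once.
From row 1: 0 unlike of 1 pairs (running 0/1).
From row 2: 0 unlike of 3 pairs (running 0/4).
From row 3: 3 unlike of 4 pairs (running 3/8).
From row 4: 0 unlike of 1 pairs (running 3/9).
Total adjacent occupied pairs: 9; unlike-type pairs: 3.

3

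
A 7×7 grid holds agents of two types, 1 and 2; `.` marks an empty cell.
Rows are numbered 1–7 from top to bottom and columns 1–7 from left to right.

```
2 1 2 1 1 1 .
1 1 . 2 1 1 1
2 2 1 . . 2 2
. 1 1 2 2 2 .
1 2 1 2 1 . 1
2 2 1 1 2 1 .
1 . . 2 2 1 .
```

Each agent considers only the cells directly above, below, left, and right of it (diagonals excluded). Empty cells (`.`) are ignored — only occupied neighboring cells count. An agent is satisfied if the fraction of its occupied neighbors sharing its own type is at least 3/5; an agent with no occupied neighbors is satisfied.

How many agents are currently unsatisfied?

24

(1,1)2 0/2 not
(1,2)1 1/3 not
(1,3)2 0/2 not
(1,4)1 1/3 not
(1,5)1 3/3 satisfied
(1,6)1 2/2 satisfied
(2,1)1 1/3 not
(2,2)1 2/3 satisfied
(2,4)2 0/2 not
(2,5)1 2/3 satisfied
(2,6)1 3/4 satisfied
(2,7)1 1/2 not
(3,1)2 1/2 not
(3,2)2 1/4 not
(3,3)1 1/2 not
(3,6)2 2/3 satisfied
(3,7)2 1/2 not
(4,2)1 1/3 not
(4,3)1 3/4 satisfied
(4,4)2 2/3 satisfied
(4,5)2 2/3 satisfied
(4,6)2 2/2 satisfied
(5,1)1 0/2 not
(5,2)2 1/4 not
(5,3)1 2/4 not
(5,4)2 1/4 not
(5,5)1 0/3 not
(5,7)1 0/0 satisfied
(6,1)2 1/3 not
(6,2)2 2/3 satisfied
(6,3)1 2/3 satisfied
(6,4)1 1/4 not
(6,5)2 1/4 not
(6,6)1 1/2 not
(7,1)1 0/1 not
(7,4)2 1/2 not
(7,5)2 2/3 satisfied
(7,6)1 1/2 not
Unsatisfied: (1,1), (1,2), (1,3), (1,4), (2,1), (2,4), (2,7), (3,1), (3,2), (3,3), (3,7), (4,2), (5,1), (5,2), (5,3), (5,4), (5,5), (6,1), (6,4), (6,5), (6,6), (7,1), (7,4), (7,6) — 24 in total.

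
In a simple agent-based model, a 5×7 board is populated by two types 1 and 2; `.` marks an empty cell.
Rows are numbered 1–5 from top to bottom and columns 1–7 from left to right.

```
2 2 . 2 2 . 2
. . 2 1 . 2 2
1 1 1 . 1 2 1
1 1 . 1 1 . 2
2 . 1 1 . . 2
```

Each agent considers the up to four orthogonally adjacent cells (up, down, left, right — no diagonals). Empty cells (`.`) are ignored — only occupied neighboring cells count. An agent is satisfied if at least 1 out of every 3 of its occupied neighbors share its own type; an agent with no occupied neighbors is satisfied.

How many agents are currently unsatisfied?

4

Row 1: (1,1)2 1/1 ok · (1,2)2 1/1 ok · (1,4)2 1/2 ok · (1,5)2 1/1 ok · (1,7)2 1/1 ok
Row 2: (2,3)2 0/2 unhappy · (2,4)1 0/2 unhappy · (2,6)2 2/2 ok · (2,7)2 2/3 ok
Row 3: (3,1)1 2/2 ok · (3,2)1 3/3 ok · (3,3)1 1/2 ok · (3,5)1 1/2 ok · (3,6)2 1/3 ok · (3,7)1 0/3 unhappy
Row 4: (4,1)1 2/3 ok · (4,2)1 2/2 ok · (4,4)1 2/2 ok · (4,5)1 2/2 ok · (4,7)2 1/2 ok
Row 5: (5,1)2 0/1 unhappy · (5,3)1 1/1 ok · (5,4)1 2/2 ok · (5,7)2 1/1 ok
Unsatisfied: (2,3), (2,4), (3,7), (5,1) — 4 in total.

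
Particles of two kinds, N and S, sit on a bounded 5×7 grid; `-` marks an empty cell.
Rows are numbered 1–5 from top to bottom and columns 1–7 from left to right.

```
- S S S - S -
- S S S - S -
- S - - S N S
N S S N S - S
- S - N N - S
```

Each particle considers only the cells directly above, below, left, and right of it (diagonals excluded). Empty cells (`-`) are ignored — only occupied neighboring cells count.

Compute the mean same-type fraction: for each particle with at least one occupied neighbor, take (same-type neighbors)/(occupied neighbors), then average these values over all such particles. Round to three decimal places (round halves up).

Row 1: (1,2)S 2/2 · (1,3)S 3/3 · (1,4)S 2/2 · (1,6)S 1/1
Row 2: (2,2)S 3/3 · (2,3)S 3/3 · (2,4)S 2/2 · (2,6)S 1/2
Row 3: (3,2)S 2/2 · (3,5)S 1/2 · (3,6)N 0/3 · (3,7)S 1/2
Row 4: (4,1)N 0/1 · (4,2)S 3/4 · (4,3)S 1/2 · (4,4)N 1/3 · (4,5)S 1/3 · (4,7)S 2/2
Row 5: (5,2)S 1/1 · (5,4)N 2/2 · (5,5)N 1/2 · (5,7)S 1/1
Sum over 22 particles: 2/2 + 3/3 + 2/2 + 1/1 + 3/3 + 3/3 + 2/2 + 1/2 + 2/2 + 1/2 + 0/3 + 1/2 + 0/1 + 3/4 + 1/2 + 1/3 + 1/3 + 2/2 + 1/1 + 2/2 + 1/2 + 1/1 = 191/12; mean = 191/12 ÷ 22 = 191/264 = 0.723484… → 0.723.

0.723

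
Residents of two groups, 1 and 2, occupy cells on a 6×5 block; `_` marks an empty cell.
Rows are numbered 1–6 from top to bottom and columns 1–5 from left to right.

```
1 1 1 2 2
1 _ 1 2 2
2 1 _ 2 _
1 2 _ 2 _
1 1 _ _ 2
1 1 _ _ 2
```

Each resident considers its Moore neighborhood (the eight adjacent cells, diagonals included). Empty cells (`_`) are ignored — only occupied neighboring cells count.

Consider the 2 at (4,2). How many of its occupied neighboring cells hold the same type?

1

Occupied neighbors of (4,2): (3,1)=2, (3,2)=1, (4,1)=1, (5,1)=1, (5,2)=1.
Same type (2): 1 of 5.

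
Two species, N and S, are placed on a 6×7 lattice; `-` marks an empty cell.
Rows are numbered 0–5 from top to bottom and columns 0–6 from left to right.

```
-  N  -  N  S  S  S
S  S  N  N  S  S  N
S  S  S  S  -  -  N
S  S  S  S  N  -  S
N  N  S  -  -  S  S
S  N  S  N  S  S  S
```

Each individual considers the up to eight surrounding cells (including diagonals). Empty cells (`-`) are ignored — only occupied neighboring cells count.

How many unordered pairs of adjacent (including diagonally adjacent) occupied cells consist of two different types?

Scan each occupied cell's neighbors to the right and below (and the two forward diagonals) so each pair is counted once.
From row 0: 7 unlike of 17 pairs (running 7/17).
From row 1: 9 unlike of 19 pairs (running 16/36).
From row 2: 2 unlike of 15 pairs (running 18/51).
From row 3: 7 unlike of 15 pairs (running 25/66).
From row 4: 6 unlike of 16 pairs (running 31/82).
From row 5: 4 unlike of 6 pairs (running 35/88).
Total adjacent occupied pairs: 88; unlike-type pairs: 35.

35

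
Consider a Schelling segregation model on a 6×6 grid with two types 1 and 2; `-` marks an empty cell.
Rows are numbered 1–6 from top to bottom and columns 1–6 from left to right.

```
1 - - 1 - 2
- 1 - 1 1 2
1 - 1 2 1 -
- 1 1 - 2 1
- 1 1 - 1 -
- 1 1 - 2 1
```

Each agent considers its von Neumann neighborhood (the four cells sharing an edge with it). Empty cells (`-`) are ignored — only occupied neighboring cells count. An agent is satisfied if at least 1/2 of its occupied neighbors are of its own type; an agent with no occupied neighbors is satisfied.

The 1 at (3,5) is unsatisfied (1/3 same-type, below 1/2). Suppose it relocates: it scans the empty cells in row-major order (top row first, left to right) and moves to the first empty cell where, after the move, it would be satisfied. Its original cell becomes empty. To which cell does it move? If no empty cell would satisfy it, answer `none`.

(1,2)

Vacating (3,5). Empty cells in order:
  (1,2): 2/2 same-type → satisfied — stop here.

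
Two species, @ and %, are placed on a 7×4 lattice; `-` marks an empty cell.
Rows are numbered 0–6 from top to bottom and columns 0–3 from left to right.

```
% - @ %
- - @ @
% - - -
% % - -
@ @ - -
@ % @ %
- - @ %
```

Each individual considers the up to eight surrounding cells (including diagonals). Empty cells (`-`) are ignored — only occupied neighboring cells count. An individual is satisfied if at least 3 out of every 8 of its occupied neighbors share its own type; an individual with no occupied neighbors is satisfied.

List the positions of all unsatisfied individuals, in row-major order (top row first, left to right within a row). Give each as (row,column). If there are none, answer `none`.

(0,3), (5,1), (5,3), (6,2), (6,3)

(0,0)% 0/0 ✓
(0,2)@ 2/3 ✓
(0,3)% 0/3 ✗
(1,2)@ 2/3 ✓
(1,3)@ 2/3 ✓
(2,0)% 2/2 ✓
(3,0)% 2/4 ✓
(3,1)% 2/4 ✓
(4,0)@ 2/5 ✓
(4,1)@ 3/6 ✓
(5,0)@ 2/3 ✓
(5,1)% 0/5 ✗
(5,2)@ 2/5 ✓
(5,3)% 1/3 ✗
(6,2)@ 1/4 ✗
(6,3)% 1/3 ✗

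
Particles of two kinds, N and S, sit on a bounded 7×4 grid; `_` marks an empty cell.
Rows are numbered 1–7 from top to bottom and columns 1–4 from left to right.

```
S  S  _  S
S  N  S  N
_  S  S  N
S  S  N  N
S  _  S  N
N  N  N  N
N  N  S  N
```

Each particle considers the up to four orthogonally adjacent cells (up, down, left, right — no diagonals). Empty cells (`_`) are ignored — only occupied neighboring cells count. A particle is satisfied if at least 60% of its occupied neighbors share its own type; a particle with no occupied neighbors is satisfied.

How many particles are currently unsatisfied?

13

Row 1: (1,1)S 2/2 ✓ · (1,2)S 1/2 ✗ · (1,4)S 0/1 ✗
Row 2: (2,1)S 1/2 ✗ · (2,2)N 0/4 ✗ · (2,3)S 1/3 ✗ · (2,4)N 1/3 ✗
Row 3: (3,2)S 2/3 ✓ · (3,3)S 2/4 ✗ · (3,4)N 2/3 ✓
Row 4: (4,1)S 2/2 ✓ · (4,2)S 2/3 ✓ · (4,3)N 1/4 ✗ · (4,4)N 3/3 ✓
Row 5: (5,1)S 1/2 ✗ · (5,3)S 0/3 ✗ · (5,4)N 2/3 ✓
Row 6: (6,1)N 2/3 ✓ · (6,2)N 3/3 ✓ · (6,3)N 2/4 ✗ · (6,4)N 3/3 ✓
Row 7: (7,1)N 2/2 ✓ · (7,2)N 2/3 ✓ · (7,3)S 0/3 ✗ · (7,4)N 1/2 ✗
Unsatisfied: (1,2), (1,4), (2,1), (2,2), (2,3), (2,4), (3,3), (4,3), (5,1), (5,3), (6,3), (7,3), (7,4) — 13 in total.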